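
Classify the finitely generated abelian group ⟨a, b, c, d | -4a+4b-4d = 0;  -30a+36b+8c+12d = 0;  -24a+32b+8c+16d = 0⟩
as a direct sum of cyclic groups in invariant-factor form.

Answer: M ≅ ℤ^1 ⊕ ℤ/2 ⊕ ℤ/4 ⊕ ℤ/8

Derivation:
rank_ℚ(R)=3; free=4−3=1
SNF(R) diag = [2, 4, 8] → torsion [2, 4, 8]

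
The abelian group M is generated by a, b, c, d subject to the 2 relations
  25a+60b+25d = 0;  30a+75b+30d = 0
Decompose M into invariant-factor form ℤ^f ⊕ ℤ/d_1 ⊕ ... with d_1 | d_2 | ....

Answer: M ≅ ℤ^2 ⊕ ℤ/5 ⊕ ℤ/15

Derivation:
rank_ℚ(R)=2; free=4−2=2
SNF(R) diag = [5, 15] → torsion [5, 15]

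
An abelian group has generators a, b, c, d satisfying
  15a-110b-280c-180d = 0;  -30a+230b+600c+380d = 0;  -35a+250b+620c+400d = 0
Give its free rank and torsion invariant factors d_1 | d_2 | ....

Answer: M ≅ ℤ^1 ⊕ ℤ/5 ⊕ ℤ/10 ⊕ ℤ/20

Derivation:
rank_ℚ(R)=3; free=4−3=1
SNF(R) diag = [5, 10, 20] → torsion [5, 10, 20]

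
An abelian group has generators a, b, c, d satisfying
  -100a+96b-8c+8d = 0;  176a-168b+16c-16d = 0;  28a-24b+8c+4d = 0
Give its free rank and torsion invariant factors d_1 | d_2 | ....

rank_ℚ(R)=3; free=4−3=1
SNF(R) diag = [4, 12, 24] → torsion [4, 12, 24]

Answer: M ≅ ℤ^1 ⊕ ℤ/4 ⊕ ℤ/12 ⊕ ℤ/24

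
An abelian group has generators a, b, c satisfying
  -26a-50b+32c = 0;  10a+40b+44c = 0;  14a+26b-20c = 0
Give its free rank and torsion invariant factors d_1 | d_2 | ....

rank_ℚ(R)=3; free=3−3=0
SNF(R) diag = [2, 6, 12] → torsion [2, 6, 12]

Answer: M ≅ ℤ/2 ⊕ ℤ/6 ⊕ ℤ/12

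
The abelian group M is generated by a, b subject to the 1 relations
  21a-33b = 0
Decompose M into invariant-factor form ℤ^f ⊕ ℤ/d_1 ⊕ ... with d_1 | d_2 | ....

Answer: M ≅ ℤ^1 ⊕ ℤ/3

Derivation:
rank_ℚ(R)=1; free=2−1=1
SNF(R) diag = [3] → torsion [3]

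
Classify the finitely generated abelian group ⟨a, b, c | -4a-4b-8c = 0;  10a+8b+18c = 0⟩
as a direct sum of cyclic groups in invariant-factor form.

Answer: M ≅ ℤ^1 ⊕ ℤ/2 ⊕ ℤ/4

Derivation:
rank_ℚ(R)=2; free=3−2=1
SNF(R) diag = [2, 4] → torsion [2, 4]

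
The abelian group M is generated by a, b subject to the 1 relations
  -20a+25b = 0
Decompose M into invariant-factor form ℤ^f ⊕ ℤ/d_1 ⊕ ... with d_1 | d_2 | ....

Answer: M ≅ ℤ^1 ⊕ ℤ/5

Derivation:
rank_ℚ(R)=1; free=2−1=1
SNF(R) diag = [5] → torsion [5]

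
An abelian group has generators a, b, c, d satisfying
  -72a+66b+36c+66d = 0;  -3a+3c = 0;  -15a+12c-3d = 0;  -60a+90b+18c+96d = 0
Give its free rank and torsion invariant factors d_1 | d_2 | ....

rank_ℚ(R)=4; free=4−4=0
SNF(R) diag = [3, 3, 6, 12] → torsion [3, 3, 6, 12]

Answer: M ≅ ℤ/3 ⊕ ℤ/3 ⊕ ℤ/6 ⊕ ℤ/12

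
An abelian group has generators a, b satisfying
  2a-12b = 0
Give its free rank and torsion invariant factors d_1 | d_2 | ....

rank_ℚ(R)=1; free=2−1=1
SNF(R) diag = [2] → torsion [2]

Answer: M ≅ ℤ^1 ⊕ ℤ/2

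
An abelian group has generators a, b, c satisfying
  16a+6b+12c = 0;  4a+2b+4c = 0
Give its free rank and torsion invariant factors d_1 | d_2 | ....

rank_ℚ(R)=2; free=3−2=1
SNF(R) diag = [2, 4] → torsion [2, 4]

Answer: M ≅ ℤ^1 ⊕ ℤ/2 ⊕ ℤ/4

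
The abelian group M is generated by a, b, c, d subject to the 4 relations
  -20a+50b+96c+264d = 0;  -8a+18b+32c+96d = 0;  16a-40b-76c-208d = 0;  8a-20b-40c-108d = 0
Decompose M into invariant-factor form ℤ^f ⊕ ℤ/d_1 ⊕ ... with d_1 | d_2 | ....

Answer: M ≅ ℤ/2 ⊕ ℤ/4 ⊕ ℤ/4 ⊕ ℤ/4

Derivation:
rank_ℚ(R)=4; free=4−4=0
SNF(R) diag = [2, 4, 4, 4] → torsion [2, 4, 4, 4]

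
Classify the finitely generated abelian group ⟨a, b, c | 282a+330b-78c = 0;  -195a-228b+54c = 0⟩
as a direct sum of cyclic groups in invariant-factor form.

Answer: M ≅ ℤ^1 ⊕ ℤ/3 ⊕ ℤ/6

Derivation:
rank_ℚ(R)=2; free=3−2=1
SNF(R) diag = [3, 6] → torsion [3, 6]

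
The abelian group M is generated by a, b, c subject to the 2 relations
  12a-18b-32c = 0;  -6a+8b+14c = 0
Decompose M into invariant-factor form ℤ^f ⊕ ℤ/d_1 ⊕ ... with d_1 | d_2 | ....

Answer: M ≅ ℤ^1 ⊕ ℤ/2 ⊕ ℤ/2

Derivation:
rank_ℚ(R)=2; free=3−2=1
SNF(R) diag = [2, 2] → torsion [2, 2]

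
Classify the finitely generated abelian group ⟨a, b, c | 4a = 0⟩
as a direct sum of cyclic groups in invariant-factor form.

rank_ℚ(R)=1; free=3−1=2
SNF(R) diag = [4] → torsion [4]

Answer: M ≅ ℤ^2 ⊕ ℤ/4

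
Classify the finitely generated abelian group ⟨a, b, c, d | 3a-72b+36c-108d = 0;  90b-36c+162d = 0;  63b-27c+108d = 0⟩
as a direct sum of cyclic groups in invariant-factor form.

Answer: M ≅ ℤ^1 ⊕ ℤ/3 ⊕ ℤ/9 ⊕ ℤ/18

Derivation:
rank_ℚ(R)=3; free=4−3=1
SNF(R) diag = [3, 9, 18] → torsion [3, 9, 18]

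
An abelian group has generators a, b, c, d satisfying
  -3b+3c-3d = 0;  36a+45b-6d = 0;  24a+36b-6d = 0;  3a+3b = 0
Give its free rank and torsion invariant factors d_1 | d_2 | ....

Answer: M ≅ ℤ/3 ⊕ ℤ/3 ⊕ ℤ/3 ⊕ ℤ/6

Derivation:
rank_ℚ(R)=4; free=4−4=0
SNF(R) diag = [3, 3, 3, 6] → torsion [3, 3, 3, 6]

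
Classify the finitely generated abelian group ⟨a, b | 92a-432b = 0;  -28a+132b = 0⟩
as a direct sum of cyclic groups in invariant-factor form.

Answer: M ≅ ℤ/4 ⊕ ℤ/12

Derivation:
rank_ℚ(R)=2; free=2−2=0
SNF(R) diag = [4, 12] → torsion [4, 12]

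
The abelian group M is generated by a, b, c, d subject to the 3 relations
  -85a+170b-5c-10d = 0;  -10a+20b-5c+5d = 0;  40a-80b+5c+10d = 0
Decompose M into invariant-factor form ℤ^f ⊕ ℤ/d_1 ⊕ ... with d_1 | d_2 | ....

Answer: M ≅ ℤ^1 ⊕ ℤ/5 ⊕ ℤ/15 ⊕ ℤ/45

Derivation:
rank_ℚ(R)=3; free=4−3=1
SNF(R) diag = [5, 15, 45] → torsion [5, 15, 45]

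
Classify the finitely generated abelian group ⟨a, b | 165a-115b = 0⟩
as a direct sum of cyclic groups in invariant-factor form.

rank_ℚ(R)=1; free=2−1=1
SNF(R) diag = [5] → torsion [5]

Answer: M ≅ ℤ^1 ⊕ ℤ/5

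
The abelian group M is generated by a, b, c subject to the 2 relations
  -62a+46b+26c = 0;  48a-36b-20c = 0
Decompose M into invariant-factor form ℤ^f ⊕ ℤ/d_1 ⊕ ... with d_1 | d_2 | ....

Answer: M ≅ ℤ^1 ⊕ ℤ/2 ⊕ ℤ/4

Derivation:
rank_ℚ(R)=2; free=3−2=1
SNF(R) diag = [2, 4] → torsion [2, 4]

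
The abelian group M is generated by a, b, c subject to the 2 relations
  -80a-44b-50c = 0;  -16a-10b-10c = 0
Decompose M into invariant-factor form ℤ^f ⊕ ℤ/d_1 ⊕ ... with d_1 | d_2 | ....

Answer: M ≅ ℤ^1 ⊕ ℤ/2 ⊕ ℤ/6

Derivation:
rank_ℚ(R)=2; free=3−2=1
SNF(R) diag = [2, 6] → torsion [2, 6]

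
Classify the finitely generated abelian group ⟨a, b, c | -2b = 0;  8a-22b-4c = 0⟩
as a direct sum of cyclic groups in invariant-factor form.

Answer: M ≅ ℤ^1 ⊕ ℤ/2 ⊕ ℤ/4

Derivation:
rank_ℚ(R)=2; free=3−2=1
SNF(R) diag = [2, 4] → torsion [2, 4]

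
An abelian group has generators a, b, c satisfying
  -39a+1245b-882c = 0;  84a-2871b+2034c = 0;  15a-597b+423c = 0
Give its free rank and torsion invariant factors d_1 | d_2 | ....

rank_ℚ(R)=3; free=3−3=0
SNF(R) diag = [3, 3, 9] → torsion [3, 3, 9]

Answer: M ≅ ℤ/3 ⊕ ℤ/3 ⊕ ℤ/9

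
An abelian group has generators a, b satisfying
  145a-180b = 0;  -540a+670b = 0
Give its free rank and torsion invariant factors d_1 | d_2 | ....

Answer: M ≅ ℤ/5 ⊕ ℤ/10

Derivation:
rank_ℚ(R)=2; free=2−2=0
SNF(R) diag = [5, 10] → torsion [5, 10]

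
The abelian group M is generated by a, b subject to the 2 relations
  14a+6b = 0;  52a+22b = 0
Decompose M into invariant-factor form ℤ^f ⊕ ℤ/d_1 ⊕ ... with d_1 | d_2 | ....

Answer: M ≅ ℤ/2 ⊕ ℤ/2

Derivation:
rank_ℚ(R)=2; free=2−2=0
SNF(R) diag = [2, 2] → torsion [2, 2]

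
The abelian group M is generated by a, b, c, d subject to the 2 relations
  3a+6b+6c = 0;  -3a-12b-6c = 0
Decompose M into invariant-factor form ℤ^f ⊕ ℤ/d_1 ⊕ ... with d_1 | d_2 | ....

Answer: M ≅ ℤ^2 ⊕ ℤ/3 ⊕ ℤ/6

Derivation:
rank_ℚ(R)=2; free=4−2=2
SNF(R) diag = [3, 6] → torsion [3, 6]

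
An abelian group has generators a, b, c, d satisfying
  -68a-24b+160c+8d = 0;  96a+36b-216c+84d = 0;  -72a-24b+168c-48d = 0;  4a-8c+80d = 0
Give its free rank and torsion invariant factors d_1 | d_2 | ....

rank_ℚ(R)=4; free=4−4=0
SNF(R) diag = [4, 12, 24, 24] → torsion [4, 12, 24, 24]

Answer: M ≅ ℤ/4 ⊕ ℤ/12 ⊕ ℤ/24 ⊕ ℤ/24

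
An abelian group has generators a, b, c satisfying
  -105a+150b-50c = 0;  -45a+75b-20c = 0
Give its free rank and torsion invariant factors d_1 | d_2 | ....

Answer: M ≅ ℤ^1 ⊕ ℤ/5 ⊕ ℤ/15

Derivation:
rank_ℚ(R)=2; free=3−2=1
SNF(R) diag = [5, 15] → torsion [5, 15]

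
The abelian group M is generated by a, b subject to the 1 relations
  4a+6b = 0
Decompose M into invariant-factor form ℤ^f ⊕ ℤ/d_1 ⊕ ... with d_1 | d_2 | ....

rank_ℚ(R)=1; free=2−1=1
SNF(R) diag = [2] → torsion [2]

Answer: M ≅ ℤ^1 ⊕ ℤ/2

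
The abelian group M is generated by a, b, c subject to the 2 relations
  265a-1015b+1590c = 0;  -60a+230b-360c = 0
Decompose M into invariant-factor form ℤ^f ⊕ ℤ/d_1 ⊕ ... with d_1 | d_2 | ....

rank_ℚ(R)=2; free=3−2=1
SNF(R) diag = [5, 10] → torsion [5, 10]

Answer: M ≅ ℤ^1 ⊕ ℤ/5 ⊕ ℤ/10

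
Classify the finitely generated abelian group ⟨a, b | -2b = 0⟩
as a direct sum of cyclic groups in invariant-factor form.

Answer: M ≅ ℤ^1 ⊕ ℤ/2

Derivation:
rank_ℚ(R)=1; free=2−1=1
SNF(R) diag = [2] → torsion [2]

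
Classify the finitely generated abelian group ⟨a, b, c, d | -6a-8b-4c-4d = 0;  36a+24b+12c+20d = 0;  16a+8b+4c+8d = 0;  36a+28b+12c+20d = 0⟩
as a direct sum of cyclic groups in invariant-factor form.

rank_ℚ(R)=4; free=4−4=0
SNF(R) diag = [2, 4, 4, 4] → torsion [2, 4, 4, 4]

Answer: M ≅ ℤ/2 ⊕ ℤ/4 ⊕ ℤ/4 ⊕ ℤ/4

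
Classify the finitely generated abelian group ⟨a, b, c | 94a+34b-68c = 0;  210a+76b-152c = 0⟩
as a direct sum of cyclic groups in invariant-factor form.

Answer: M ≅ ℤ^1 ⊕ ℤ/2 ⊕ ℤ/2

Derivation:
rank_ℚ(R)=2; free=3−2=1
SNF(R) diag = [2, 2] → torsion [2, 2]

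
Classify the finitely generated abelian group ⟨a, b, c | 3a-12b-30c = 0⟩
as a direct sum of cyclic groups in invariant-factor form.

rank_ℚ(R)=1; free=3−1=2
SNF(R) diag = [3] → torsion [3]

Answer: M ≅ ℤ^2 ⊕ ℤ/3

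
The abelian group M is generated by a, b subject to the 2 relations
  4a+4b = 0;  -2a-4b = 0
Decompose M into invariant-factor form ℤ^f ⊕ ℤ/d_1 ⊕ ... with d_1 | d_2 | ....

rank_ℚ(R)=2; free=2−2=0
SNF(R) diag = [2, 4] → torsion [2, 4]

Answer: M ≅ ℤ/2 ⊕ ℤ/4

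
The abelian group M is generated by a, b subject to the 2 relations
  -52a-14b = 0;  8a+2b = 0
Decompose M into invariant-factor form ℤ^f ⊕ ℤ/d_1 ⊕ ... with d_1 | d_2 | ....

rank_ℚ(R)=2; free=2−2=0
SNF(R) diag = [2, 4] → torsion [2, 4]

Answer: M ≅ ℤ/2 ⊕ ℤ/4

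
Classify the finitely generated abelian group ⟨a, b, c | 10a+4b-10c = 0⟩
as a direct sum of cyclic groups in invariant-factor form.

Answer: M ≅ ℤ^2 ⊕ ℤ/2

Derivation:
rank_ℚ(R)=1; free=3−1=2
SNF(R) diag = [2] → torsion [2]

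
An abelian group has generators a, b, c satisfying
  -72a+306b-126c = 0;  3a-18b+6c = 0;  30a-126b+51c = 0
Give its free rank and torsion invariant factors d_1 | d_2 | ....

rank_ℚ(R)=3; free=3−3=0
SNF(R) diag = [3, 9, 18] → torsion [3, 9, 18]

Answer: M ≅ ℤ/3 ⊕ ℤ/9 ⊕ ℤ/18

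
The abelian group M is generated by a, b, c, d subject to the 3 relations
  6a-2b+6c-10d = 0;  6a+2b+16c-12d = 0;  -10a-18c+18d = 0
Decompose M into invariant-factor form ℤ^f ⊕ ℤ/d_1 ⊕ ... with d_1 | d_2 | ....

Answer: M ≅ ℤ^1 ⊕ ℤ/2 ⊕ ℤ/2 ⊕ ℤ/2

Derivation:
rank_ℚ(R)=3; free=4−3=1
SNF(R) diag = [2, 2, 2] → torsion [2, 2, 2]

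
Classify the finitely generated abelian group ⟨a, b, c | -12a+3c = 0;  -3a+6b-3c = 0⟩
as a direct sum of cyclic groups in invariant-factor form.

Answer: M ≅ ℤ^1 ⊕ ℤ/3 ⊕ ℤ/3

Derivation:
rank_ℚ(R)=2; free=3−2=1
SNF(R) diag = [3, 3] → torsion [3, 3]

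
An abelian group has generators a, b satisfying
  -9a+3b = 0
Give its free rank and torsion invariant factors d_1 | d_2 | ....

Answer: M ≅ ℤ^1 ⊕ ℤ/3

Derivation:
rank_ℚ(R)=1; free=2−1=1
SNF(R) diag = [3] → torsion [3]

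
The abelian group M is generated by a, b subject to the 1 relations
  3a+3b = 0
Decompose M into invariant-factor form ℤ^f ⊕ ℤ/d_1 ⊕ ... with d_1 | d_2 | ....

rank_ℚ(R)=1; free=2−1=1
SNF(R) diag = [3] → torsion [3]

Answer: M ≅ ℤ^1 ⊕ ℤ/3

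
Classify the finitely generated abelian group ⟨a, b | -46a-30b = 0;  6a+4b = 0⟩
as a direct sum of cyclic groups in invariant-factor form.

Answer: M ≅ ℤ/2 ⊕ ℤ/2

Derivation:
rank_ℚ(R)=2; free=2−2=0
SNF(R) diag = [2, 2] → torsion [2, 2]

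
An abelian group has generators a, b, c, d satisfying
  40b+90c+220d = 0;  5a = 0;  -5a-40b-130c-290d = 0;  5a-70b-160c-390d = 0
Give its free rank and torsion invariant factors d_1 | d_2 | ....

rank_ℚ(R)=4; free=4−4=0
SNF(R) diag = [5, 10, 10, 10] → torsion [5, 10, 10, 10]

Answer: M ≅ ℤ/5 ⊕ ℤ/10 ⊕ ℤ/10 ⊕ ℤ/10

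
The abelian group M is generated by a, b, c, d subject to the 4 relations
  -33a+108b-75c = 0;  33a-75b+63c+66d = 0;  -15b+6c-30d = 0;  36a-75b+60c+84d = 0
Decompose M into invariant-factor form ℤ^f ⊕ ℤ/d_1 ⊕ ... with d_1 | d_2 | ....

rank_ℚ(R)=4; free=4−4=0
SNF(R) diag = [3, 3, 6, 18] → torsion [3, 3, 6, 18]

Answer: M ≅ ℤ/3 ⊕ ℤ/3 ⊕ ℤ/6 ⊕ ℤ/18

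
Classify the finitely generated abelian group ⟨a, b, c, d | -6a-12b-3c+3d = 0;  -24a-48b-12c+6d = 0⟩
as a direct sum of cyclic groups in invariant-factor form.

Answer: M ≅ ℤ^2 ⊕ ℤ/3 ⊕ ℤ/6

Derivation:
rank_ℚ(R)=2; free=4−2=2
SNF(R) diag = [3, 6] → torsion [3, 6]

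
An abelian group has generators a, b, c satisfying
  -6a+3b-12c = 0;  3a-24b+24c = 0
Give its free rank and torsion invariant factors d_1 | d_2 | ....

rank_ℚ(R)=2; free=3−2=1
SNF(R) diag = [3, 9] → torsion [3, 9]

Answer: M ≅ ℤ^1 ⊕ ℤ/3 ⊕ ℤ/9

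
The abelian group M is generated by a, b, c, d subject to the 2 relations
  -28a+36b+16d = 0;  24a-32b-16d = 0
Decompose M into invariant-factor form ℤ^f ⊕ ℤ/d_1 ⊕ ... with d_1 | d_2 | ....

rank_ℚ(R)=2; free=4−2=2
SNF(R) diag = [4, 8] → torsion [4, 8]

Answer: M ≅ ℤ^2 ⊕ ℤ/4 ⊕ ℤ/8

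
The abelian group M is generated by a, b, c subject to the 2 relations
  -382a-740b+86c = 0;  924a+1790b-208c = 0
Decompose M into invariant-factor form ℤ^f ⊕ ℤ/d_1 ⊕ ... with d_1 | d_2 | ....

rank_ℚ(R)=2; free=3−2=1
SNF(R) diag = [2, 2] → torsion [2, 2]

Answer: M ≅ ℤ^1 ⊕ ℤ/2 ⊕ ℤ/2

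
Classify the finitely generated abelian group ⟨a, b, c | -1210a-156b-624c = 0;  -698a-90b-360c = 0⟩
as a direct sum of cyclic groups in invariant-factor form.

Answer: M ≅ ℤ^1 ⊕ ℤ/2 ⊕ ℤ/6

Derivation:
rank_ℚ(R)=2; free=3−2=1
SNF(R) diag = [2, 6] → torsion [2, 6]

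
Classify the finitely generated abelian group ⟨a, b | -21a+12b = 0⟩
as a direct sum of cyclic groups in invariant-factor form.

rank_ℚ(R)=1; free=2−1=1
SNF(R) diag = [3] → torsion [3]

Answer: M ≅ ℤ^1 ⊕ ℤ/3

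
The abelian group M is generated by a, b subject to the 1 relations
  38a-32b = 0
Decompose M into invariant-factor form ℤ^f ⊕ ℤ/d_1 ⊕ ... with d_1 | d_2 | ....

rank_ℚ(R)=1; free=2−1=1
SNF(R) diag = [2] → torsion [2]

Answer: M ≅ ℤ^1 ⊕ ℤ/2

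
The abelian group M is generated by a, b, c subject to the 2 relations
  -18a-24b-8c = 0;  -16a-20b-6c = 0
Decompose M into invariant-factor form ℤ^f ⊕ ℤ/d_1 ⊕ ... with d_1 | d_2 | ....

rank_ℚ(R)=2; free=3−2=1
SNF(R) diag = [2, 2] → torsion [2, 2]

Answer: M ≅ ℤ^1 ⊕ ℤ/2 ⊕ ℤ/2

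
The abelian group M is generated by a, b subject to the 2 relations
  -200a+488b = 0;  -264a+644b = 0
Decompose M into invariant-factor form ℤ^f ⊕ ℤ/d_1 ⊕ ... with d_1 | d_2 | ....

rank_ℚ(R)=2; free=2−2=0
SNF(R) diag = [4, 8] → torsion [4, 8]

Answer: M ≅ ℤ/4 ⊕ ℤ/8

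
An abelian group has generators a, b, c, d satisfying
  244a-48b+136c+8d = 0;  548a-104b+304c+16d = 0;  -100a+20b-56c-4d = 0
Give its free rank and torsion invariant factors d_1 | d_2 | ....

Answer: M ≅ ℤ^1 ⊕ ℤ/4 ⊕ ℤ/4 ⊕ ℤ/8

Derivation:
rank_ℚ(R)=3; free=4−3=1
SNF(R) diag = [4, 4, 8] → torsion [4, 4, 8]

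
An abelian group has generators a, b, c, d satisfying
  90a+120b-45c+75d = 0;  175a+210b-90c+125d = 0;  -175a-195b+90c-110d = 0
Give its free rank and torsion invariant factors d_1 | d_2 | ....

rank_ℚ(R)=3; free=4−3=1
SNF(R) diag = [5, 15, 45] → torsion [5, 15, 45]

Answer: M ≅ ℤ^1 ⊕ ℤ/5 ⊕ ℤ/15 ⊕ ℤ/45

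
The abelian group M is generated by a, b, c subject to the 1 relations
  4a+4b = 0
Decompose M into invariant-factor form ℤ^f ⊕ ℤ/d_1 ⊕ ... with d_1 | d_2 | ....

rank_ℚ(R)=1; free=3−1=2
SNF(R) diag = [4] → torsion [4]

Answer: M ≅ ℤ^2 ⊕ ℤ/4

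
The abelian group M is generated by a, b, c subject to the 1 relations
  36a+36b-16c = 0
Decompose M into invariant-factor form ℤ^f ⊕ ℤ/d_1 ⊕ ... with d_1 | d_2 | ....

rank_ℚ(R)=1; free=3−1=2
SNF(R) diag = [4] → torsion [4]

Answer: M ≅ ℤ^2 ⊕ ℤ/4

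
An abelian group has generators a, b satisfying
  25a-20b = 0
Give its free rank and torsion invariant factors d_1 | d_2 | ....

rank_ℚ(R)=1; free=2−1=1
SNF(R) diag = [5] → torsion [5]

Answer: M ≅ ℤ^1 ⊕ ℤ/5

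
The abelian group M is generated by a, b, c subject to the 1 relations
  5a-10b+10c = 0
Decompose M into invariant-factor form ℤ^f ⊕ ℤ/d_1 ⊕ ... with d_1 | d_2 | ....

rank_ℚ(R)=1; free=3−1=2
SNF(R) diag = [5] → torsion [5]

Answer: M ≅ ℤ^2 ⊕ ℤ/5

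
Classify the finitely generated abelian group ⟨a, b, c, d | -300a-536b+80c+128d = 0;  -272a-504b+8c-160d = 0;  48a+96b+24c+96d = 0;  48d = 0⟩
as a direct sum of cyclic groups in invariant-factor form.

rank_ℚ(R)=4; free=4−4=0
SNF(R) diag = [4, 8, 24, 48] → torsion [4, 8, 24, 48]

Answer: M ≅ ℤ/4 ⊕ ℤ/8 ⊕ ℤ/24 ⊕ ℤ/48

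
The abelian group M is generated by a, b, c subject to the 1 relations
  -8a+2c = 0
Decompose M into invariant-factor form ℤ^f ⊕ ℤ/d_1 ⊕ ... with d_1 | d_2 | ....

Answer: M ≅ ℤ^2 ⊕ ℤ/2

Derivation:
rank_ℚ(R)=1; free=3−1=2
SNF(R) diag = [2] → torsion [2]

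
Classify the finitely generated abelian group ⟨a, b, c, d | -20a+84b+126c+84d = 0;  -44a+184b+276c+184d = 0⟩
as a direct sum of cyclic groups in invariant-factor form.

rank_ℚ(R)=2; free=4−2=2
SNF(R) diag = [2, 4] → torsion [2, 4]

Answer: M ≅ ℤ^2 ⊕ ℤ/2 ⊕ ℤ/4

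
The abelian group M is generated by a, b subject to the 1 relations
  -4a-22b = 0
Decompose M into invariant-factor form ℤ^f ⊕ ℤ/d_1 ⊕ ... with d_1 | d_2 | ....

rank_ℚ(R)=1; free=2−1=1
SNF(R) diag = [2] → torsion [2]

Answer: M ≅ ℤ^1 ⊕ ℤ/2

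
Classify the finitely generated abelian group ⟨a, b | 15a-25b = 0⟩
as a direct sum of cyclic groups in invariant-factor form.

rank_ℚ(R)=1; free=2−1=1
SNF(R) diag = [5] → torsion [5]

Answer: M ≅ ℤ^1 ⊕ ℤ/5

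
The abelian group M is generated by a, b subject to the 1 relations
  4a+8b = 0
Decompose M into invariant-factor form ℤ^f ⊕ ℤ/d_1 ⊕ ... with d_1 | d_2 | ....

Answer: M ≅ ℤ^1 ⊕ ℤ/4

Derivation:
rank_ℚ(R)=1; free=2−1=1
SNF(R) diag = [4] → torsion [4]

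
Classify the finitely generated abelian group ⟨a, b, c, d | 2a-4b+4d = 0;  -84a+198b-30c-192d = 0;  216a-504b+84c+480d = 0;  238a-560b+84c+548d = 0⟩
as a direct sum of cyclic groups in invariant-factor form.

Answer: M ≅ ℤ/2 ⊕ ℤ/6 ⊕ ℤ/12 ⊕ ℤ/24

Derivation:
rank_ℚ(R)=4; free=4−4=0
SNF(R) diag = [2, 6, 12, 24] → torsion [2, 6, 12, 24]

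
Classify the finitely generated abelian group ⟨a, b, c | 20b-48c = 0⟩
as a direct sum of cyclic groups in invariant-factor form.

Answer: M ≅ ℤ^2 ⊕ ℤ/4

Derivation:
rank_ℚ(R)=1; free=3−1=2
SNF(R) diag = [4] → torsion [4]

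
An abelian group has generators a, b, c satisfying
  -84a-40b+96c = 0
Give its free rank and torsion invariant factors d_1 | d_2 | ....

Answer: M ≅ ℤ^2 ⊕ ℤ/4

Derivation:
rank_ℚ(R)=1; free=3−1=2
SNF(R) diag = [4] → torsion [4]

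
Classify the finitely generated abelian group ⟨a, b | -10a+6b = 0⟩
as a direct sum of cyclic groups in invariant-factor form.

rank_ℚ(R)=1; free=2−1=1
SNF(R) diag = [2] → torsion [2]

Answer: M ≅ ℤ^1 ⊕ ℤ/2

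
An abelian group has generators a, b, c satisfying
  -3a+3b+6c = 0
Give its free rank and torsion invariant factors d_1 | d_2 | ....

rank_ℚ(R)=1; free=3−1=2
SNF(R) diag = [3] → torsion [3]

Answer: M ≅ ℤ^2 ⊕ ℤ/3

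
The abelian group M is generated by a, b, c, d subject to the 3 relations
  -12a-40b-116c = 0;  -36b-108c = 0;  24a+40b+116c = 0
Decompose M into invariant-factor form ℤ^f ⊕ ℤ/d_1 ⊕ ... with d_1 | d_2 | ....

rank_ℚ(R)=3; free=4−3=1
SNF(R) diag = [4, 12, 36] → torsion [4, 12, 36]

Answer: M ≅ ℤ^1 ⊕ ℤ/4 ⊕ ℤ/12 ⊕ ℤ/36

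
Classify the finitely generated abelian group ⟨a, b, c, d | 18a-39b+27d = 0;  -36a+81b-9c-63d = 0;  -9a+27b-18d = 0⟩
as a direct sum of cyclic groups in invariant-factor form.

Answer: M ≅ ℤ^1 ⊕ ℤ/3 ⊕ ℤ/9 ⊕ ℤ/9

Derivation:
rank_ℚ(R)=3; free=4−3=1
SNF(R) diag = [3, 9, 9] → torsion [3, 9, 9]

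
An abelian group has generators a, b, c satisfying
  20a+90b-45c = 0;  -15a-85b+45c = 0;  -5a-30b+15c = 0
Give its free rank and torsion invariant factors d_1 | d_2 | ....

rank_ℚ(R)=3; free=3−3=0
SNF(R) diag = [5, 5, 15] → torsion [5, 5, 15]

Answer: M ≅ ℤ/5 ⊕ ℤ/5 ⊕ ℤ/15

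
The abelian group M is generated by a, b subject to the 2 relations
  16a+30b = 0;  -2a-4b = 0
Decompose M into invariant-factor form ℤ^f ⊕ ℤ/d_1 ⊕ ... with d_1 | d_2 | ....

Answer: M ≅ ℤ/2 ⊕ ℤ/2

Derivation:
rank_ℚ(R)=2; free=2−2=0
SNF(R) diag = [2, 2] → torsion [2, 2]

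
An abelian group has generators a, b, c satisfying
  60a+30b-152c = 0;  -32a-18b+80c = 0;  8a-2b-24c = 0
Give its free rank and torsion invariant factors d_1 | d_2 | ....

rank_ℚ(R)=3; free=3−3=0
SNF(R) diag = [2, 4, 8] → torsion [2, 4, 8]

Answer: M ≅ ℤ/2 ⊕ ℤ/4 ⊕ ℤ/8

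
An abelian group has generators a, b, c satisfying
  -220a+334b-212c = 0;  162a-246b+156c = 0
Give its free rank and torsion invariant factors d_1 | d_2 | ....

Answer: M ≅ ℤ^1 ⊕ ℤ/2 ⊕ ℤ/6

Derivation:
rank_ℚ(R)=2; free=3−2=1
SNF(R) diag = [2, 6] → torsion [2, 6]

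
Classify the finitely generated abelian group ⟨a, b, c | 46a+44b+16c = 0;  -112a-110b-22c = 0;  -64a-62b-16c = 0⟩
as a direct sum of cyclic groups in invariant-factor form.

rank_ℚ(R)=3; free=3−3=0
SNF(R) diag = [2, 6, 18] → torsion [2, 6, 18]

Answer: M ≅ ℤ/2 ⊕ ℤ/6 ⊕ ℤ/18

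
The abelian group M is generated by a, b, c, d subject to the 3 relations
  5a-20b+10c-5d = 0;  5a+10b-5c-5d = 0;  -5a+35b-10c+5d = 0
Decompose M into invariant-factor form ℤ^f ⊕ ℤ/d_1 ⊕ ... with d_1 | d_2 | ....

rank_ℚ(R)=3; free=4−3=1
SNF(R) diag = [5, 15, 15] → torsion [5, 15, 15]

Answer: M ≅ ℤ^1 ⊕ ℤ/5 ⊕ ℤ/15 ⊕ ℤ/15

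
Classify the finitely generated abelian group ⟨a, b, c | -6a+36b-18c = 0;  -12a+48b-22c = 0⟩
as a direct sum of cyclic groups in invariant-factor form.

Answer: M ≅ ℤ^1 ⊕ ℤ/2 ⊕ ℤ/6

Derivation:
rank_ℚ(R)=2; free=3−2=1
SNF(R) diag = [2, 6] → torsion [2, 6]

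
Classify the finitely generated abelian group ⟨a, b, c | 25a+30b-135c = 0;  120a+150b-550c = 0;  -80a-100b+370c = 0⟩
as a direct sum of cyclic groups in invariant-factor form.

rank_ℚ(R)=3; free=3−3=0
SNF(R) diag = [5, 10, 10] → torsion [5, 10, 10]

Answer: M ≅ ℤ/5 ⊕ ℤ/10 ⊕ ℤ/10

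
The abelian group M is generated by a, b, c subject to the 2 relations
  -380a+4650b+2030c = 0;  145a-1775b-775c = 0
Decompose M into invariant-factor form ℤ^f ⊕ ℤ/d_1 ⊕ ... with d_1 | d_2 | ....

Answer: M ≅ ℤ^1 ⊕ ℤ/5 ⊕ ℤ/10

Derivation:
rank_ℚ(R)=2; free=3−2=1
SNF(R) diag = [5, 10] → torsion [5, 10]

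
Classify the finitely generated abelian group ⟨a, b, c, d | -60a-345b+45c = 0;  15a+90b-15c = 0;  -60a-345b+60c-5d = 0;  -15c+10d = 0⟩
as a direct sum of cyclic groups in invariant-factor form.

rank_ℚ(R)=4; free=4−4=0
SNF(R) diag = [5, 15, 15, 15] → torsion [5, 15, 15, 15]

Answer: M ≅ ℤ/5 ⊕ ℤ/15 ⊕ ℤ/15 ⊕ ℤ/15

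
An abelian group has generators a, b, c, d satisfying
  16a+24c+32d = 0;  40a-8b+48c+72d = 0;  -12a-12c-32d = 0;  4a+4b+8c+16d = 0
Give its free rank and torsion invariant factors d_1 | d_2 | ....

Answer: M ≅ ℤ/4 ⊕ ℤ/4 ⊕ ℤ/8 ⊕ ℤ/8

Derivation:
rank_ℚ(R)=4; free=4−4=0
SNF(R) diag = [4, 4, 8, 8] → torsion [4, 4, 8, 8]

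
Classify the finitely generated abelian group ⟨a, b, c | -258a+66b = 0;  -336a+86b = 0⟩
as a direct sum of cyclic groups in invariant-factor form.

rank_ℚ(R)=2; free=3−2=1
SNF(R) diag = [2, 6] → torsion [2, 6]

Answer: M ≅ ℤ^1 ⊕ ℤ/2 ⊕ ℤ/6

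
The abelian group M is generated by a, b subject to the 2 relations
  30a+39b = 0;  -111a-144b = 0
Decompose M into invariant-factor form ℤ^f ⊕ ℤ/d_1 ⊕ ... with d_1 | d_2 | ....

rank_ℚ(R)=2; free=2−2=0
SNF(R) diag = [3, 3] → torsion [3, 3]

Answer: M ≅ ℤ/3 ⊕ ℤ/3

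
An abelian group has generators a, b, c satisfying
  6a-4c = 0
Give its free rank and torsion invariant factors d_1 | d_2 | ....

Answer: M ≅ ℤ^2 ⊕ ℤ/2

Derivation:
rank_ℚ(R)=1; free=3−1=2
SNF(R) diag = [2] → torsion [2]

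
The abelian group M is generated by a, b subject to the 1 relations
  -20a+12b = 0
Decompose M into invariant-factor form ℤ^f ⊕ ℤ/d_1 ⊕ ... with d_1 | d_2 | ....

rank_ℚ(R)=1; free=2−1=1
SNF(R) diag = [4] → torsion [4]

Answer: M ≅ ℤ^1 ⊕ ℤ/4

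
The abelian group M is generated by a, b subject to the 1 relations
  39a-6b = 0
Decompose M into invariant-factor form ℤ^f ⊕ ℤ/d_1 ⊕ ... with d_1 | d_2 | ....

Answer: M ≅ ℤ^1 ⊕ ℤ/3

Derivation:
rank_ℚ(R)=1; free=2−1=1
SNF(R) diag = [3] → torsion [3]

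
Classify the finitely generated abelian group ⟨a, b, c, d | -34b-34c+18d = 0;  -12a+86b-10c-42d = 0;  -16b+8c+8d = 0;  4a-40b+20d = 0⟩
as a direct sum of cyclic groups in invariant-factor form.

rank_ℚ(R)=4; free=4−4=0
SNF(R) diag = [2, 4, 8, 24] → torsion [2, 4, 8, 24]

Answer: M ≅ ℤ/2 ⊕ ℤ/4 ⊕ ℤ/8 ⊕ ℤ/24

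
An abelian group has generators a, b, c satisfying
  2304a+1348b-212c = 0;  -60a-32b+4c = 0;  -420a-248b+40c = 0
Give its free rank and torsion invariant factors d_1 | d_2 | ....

Answer: M ≅ ℤ/4 ⊕ ℤ/12 ⊕ ℤ/36

Derivation:
rank_ℚ(R)=3; free=3−3=0
SNF(R) diag = [4, 12, 36] → torsion [4, 12, 36]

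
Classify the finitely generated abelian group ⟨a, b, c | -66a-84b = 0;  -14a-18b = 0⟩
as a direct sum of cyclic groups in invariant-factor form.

Answer: M ≅ ℤ^1 ⊕ ℤ/2 ⊕ ℤ/6

Derivation:
rank_ℚ(R)=2; free=3−2=1
SNF(R) diag = [2, 6] → torsion [2, 6]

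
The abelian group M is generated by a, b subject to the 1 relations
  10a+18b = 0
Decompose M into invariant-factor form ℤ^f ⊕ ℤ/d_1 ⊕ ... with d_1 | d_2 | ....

rank_ℚ(R)=1; free=2−1=1
SNF(R) diag = [2] → torsion [2]

Answer: M ≅ ℤ^1 ⊕ ℤ/2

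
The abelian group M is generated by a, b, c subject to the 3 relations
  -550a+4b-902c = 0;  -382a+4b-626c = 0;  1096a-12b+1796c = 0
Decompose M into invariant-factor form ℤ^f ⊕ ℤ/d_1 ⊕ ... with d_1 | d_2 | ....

Answer: M ≅ ℤ/2 ⊕ ℤ/4 ⊕ ℤ/12

Derivation:
rank_ℚ(R)=3; free=3−3=0
SNF(R) diag = [2, 4, 12] → torsion [2, 4, 12]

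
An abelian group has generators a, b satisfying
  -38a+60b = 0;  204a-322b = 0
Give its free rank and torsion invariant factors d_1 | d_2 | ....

rank_ℚ(R)=2; free=2−2=0
SNF(R) diag = [2, 2] → torsion [2, 2]

Answer: M ≅ ℤ/2 ⊕ ℤ/2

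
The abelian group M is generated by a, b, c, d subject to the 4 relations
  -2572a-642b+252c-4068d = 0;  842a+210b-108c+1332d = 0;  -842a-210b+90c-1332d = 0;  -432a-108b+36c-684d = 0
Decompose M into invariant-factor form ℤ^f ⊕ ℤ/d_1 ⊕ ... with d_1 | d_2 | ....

rank_ℚ(R)=4; free=4−4=0
SNF(R) diag = [2, 6, 18, 36] → torsion [2, 6, 18, 36]

Answer: M ≅ ℤ/2 ⊕ ℤ/6 ⊕ ℤ/18 ⊕ ℤ/36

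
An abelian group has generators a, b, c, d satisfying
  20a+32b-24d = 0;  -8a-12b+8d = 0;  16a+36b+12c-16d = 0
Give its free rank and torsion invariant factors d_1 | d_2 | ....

Answer: M ≅ ℤ^1 ⊕ ℤ/4 ⊕ ℤ/4 ⊕ ℤ/12

Derivation:
rank_ℚ(R)=3; free=4−3=1
SNF(R) diag = [4, 4, 12] → torsion [4, 4, 12]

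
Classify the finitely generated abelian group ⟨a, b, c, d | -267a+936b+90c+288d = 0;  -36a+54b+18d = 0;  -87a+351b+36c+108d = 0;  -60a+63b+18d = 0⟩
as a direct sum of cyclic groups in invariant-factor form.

Answer: M ≅ ℤ/3 ⊕ ℤ/9 ⊕ ℤ/18 ⊕ ℤ/18

Derivation:
rank_ℚ(R)=4; free=4−4=0
SNF(R) diag = [3, 9, 18, 18] → torsion [3, 9, 18, 18]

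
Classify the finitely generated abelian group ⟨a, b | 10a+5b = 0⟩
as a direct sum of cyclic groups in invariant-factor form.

rank_ℚ(R)=1; free=2−1=1
SNF(R) diag = [5] → torsion [5]

Answer: M ≅ ℤ^1 ⊕ ℤ/5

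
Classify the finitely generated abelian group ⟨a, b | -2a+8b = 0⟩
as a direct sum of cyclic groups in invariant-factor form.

rank_ℚ(R)=1; free=2−1=1
SNF(R) diag = [2] → torsion [2]

Answer: M ≅ ℤ^1 ⊕ ℤ/2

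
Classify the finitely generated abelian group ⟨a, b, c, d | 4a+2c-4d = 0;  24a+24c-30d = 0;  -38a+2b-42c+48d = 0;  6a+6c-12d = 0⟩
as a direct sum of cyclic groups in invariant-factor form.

rank_ℚ(R)=4; free=4−4=0
SNF(R) diag = [2, 2, 6, 18] → torsion [2, 2, 6, 18]

Answer: M ≅ ℤ/2 ⊕ ℤ/2 ⊕ ℤ/6 ⊕ ℤ/18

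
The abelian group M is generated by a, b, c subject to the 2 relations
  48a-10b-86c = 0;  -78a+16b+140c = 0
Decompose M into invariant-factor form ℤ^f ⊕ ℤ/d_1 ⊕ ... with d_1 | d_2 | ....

Answer: M ≅ ℤ^1 ⊕ ℤ/2 ⊕ ℤ/6

Derivation:
rank_ℚ(R)=2; free=3−2=1
SNF(R) diag = [2, 6] → torsion [2, 6]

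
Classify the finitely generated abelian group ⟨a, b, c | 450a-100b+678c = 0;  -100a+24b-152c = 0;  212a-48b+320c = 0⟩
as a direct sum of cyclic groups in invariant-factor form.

Answer: M ≅ ℤ/2 ⊕ ℤ/4 ⊕ ℤ/8

Derivation:
rank_ℚ(R)=3; free=3−3=0
SNF(R) diag = [2, 4, 8] → torsion [2, 4, 8]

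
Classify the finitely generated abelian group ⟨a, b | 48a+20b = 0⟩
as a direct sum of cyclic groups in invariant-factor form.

Answer: M ≅ ℤ^1 ⊕ ℤ/4

Derivation:
rank_ℚ(R)=1; free=2−1=1
SNF(R) diag = [4] → torsion [4]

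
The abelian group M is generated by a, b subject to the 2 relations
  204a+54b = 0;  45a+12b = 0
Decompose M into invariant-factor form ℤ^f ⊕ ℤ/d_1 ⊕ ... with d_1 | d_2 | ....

rank_ℚ(R)=2; free=2−2=0
SNF(R) diag = [3, 6] → torsion [3, 6]

Answer: M ≅ ℤ/3 ⊕ ℤ/6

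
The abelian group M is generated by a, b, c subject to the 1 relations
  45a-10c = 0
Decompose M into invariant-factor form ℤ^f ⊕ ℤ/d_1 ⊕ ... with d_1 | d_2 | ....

rank_ℚ(R)=1; free=3−1=2
SNF(R) diag = [5] → torsion [5]

Answer: M ≅ ℤ^2 ⊕ ℤ/5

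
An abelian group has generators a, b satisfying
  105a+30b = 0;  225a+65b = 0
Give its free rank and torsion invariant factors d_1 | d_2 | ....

Answer: M ≅ ℤ/5 ⊕ ℤ/15

Derivation:
rank_ℚ(R)=2; free=2−2=0
SNF(R) diag = [5, 15] → torsion [5, 15]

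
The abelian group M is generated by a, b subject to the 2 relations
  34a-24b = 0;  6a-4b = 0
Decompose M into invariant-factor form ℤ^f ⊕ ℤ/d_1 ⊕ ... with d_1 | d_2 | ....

rank_ℚ(R)=2; free=2−2=0
SNF(R) diag = [2, 4] → torsion [2, 4]

Answer: M ≅ ℤ/2 ⊕ ℤ/4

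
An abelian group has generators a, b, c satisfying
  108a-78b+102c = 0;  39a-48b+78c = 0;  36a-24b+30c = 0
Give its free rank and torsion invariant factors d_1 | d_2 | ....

Answer: M ≅ ℤ/3 ⊕ ℤ/6 ⊕ ℤ/18

Derivation:
rank_ℚ(R)=3; free=3−3=0
SNF(R) diag = [3, 6, 18] → torsion [3, 6, 18]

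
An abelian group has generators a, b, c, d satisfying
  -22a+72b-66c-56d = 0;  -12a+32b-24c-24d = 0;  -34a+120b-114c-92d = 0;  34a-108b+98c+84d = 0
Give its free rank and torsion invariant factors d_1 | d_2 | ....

rank_ℚ(R)=4; free=4−4=0
SNF(R) diag = [2, 4, 4, 12] → torsion [2, 4, 4, 12]

Answer: M ≅ ℤ/2 ⊕ ℤ/4 ⊕ ℤ/4 ⊕ ℤ/12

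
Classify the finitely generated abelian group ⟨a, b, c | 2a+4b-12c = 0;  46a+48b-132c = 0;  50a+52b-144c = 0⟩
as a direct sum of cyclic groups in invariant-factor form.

rank_ℚ(R)=3; free=3−3=0
SNF(R) diag = [2, 4, 12] → torsion [2, 4, 12]

Answer: M ≅ ℤ/2 ⊕ ℤ/4 ⊕ ℤ/12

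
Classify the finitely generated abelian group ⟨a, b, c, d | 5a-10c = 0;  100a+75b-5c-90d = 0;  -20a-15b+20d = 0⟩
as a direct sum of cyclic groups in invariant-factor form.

rank_ℚ(R)=3; free=4−3=1
SNF(R) diag = [5, 5, 15] → torsion [5, 5, 15]

Answer: M ≅ ℤ^1 ⊕ ℤ/5 ⊕ ℤ/5 ⊕ ℤ/15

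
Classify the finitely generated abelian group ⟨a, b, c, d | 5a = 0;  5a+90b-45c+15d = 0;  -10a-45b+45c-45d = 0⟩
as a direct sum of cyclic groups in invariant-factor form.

Answer: M ≅ ℤ^1 ⊕ ℤ/5 ⊕ ℤ/15 ⊕ ℤ/45

Derivation:
rank_ℚ(R)=3; free=4−3=1
SNF(R) diag = [5, 15, 45] → torsion [5, 15, 45]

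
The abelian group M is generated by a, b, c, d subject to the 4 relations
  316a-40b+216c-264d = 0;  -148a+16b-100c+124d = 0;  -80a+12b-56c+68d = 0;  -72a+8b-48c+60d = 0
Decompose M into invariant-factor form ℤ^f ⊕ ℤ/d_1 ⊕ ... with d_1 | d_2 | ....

rank_ℚ(R)=4; free=4−4=0
SNF(R) diag = [4, 4, 4, 12] → torsion [4, 4, 4, 12]

Answer: M ≅ ℤ/4 ⊕ ℤ/4 ⊕ ℤ/4 ⊕ ℤ/12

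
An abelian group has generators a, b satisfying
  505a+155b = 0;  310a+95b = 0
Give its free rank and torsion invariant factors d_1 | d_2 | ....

Answer: M ≅ ℤ/5 ⊕ ℤ/15

Derivation:
rank_ℚ(R)=2; free=2−2=0
SNF(R) diag = [5, 15] → torsion [5, 15]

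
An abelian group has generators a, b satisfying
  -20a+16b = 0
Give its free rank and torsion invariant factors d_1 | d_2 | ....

rank_ℚ(R)=1; free=2−1=1
SNF(R) diag = [4] → torsion [4]

Answer: M ≅ ℤ^1 ⊕ ℤ/4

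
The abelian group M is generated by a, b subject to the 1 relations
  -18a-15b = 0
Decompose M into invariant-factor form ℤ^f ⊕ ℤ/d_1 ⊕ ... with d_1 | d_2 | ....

rank_ℚ(R)=1; free=2−1=1
SNF(R) diag = [3] → torsion [3]

Answer: M ≅ ℤ^1 ⊕ ℤ/3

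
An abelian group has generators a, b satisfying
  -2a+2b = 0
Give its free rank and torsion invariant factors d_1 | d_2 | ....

Answer: M ≅ ℤ^1 ⊕ ℤ/2

Derivation:
rank_ℚ(R)=1; free=2−1=1
SNF(R) diag = [2] → torsion [2]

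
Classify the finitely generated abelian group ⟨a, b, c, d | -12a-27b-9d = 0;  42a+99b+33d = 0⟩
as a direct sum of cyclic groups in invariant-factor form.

Answer: M ≅ ℤ^2 ⊕ ℤ/3 ⊕ ℤ/6

Derivation:
rank_ℚ(R)=2; free=4−2=2
SNF(R) diag = [3, 6] → torsion [3, 6]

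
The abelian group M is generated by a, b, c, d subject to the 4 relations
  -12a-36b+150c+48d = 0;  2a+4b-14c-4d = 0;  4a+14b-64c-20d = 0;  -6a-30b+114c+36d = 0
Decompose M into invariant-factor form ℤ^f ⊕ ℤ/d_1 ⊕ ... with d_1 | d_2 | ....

rank_ℚ(R)=4; free=4−4=0
SNF(R) diag = [2, 6, 6, 12] → torsion [2, 6, 6, 12]

Answer: M ≅ ℤ/2 ⊕ ℤ/6 ⊕ ℤ/6 ⊕ ℤ/12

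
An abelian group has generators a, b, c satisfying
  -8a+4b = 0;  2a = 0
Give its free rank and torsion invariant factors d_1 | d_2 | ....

Answer: M ≅ ℤ^1 ⊕ ℤ/2 ⊕ ℤ/4

Derivation:
rank_ℚ(R)=2; free=3−2=1
SNF(R) diag = [2, 4] → torsion [2, 4]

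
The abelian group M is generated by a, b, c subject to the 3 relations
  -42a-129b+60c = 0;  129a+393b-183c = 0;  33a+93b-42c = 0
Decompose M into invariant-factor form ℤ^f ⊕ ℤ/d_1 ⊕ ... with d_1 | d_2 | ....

Answer: M ≅ ℤ/3 ⊕ ℤ/9 ⊕ ℤ/9

Derivation:
rank_ℚ(R)=3; free=3−3=0
SNF(R) diag = [3, 9, 9] → torsion [3, 9, 9]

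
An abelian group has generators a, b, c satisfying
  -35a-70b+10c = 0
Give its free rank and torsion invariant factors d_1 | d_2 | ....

Answer: M ≅ ℤ^2 ⊕ ℤ/5

Derivation:
rank_ℚ(R)=1; free=3−1=2
SNF(R) diag = [5] → torsion [5]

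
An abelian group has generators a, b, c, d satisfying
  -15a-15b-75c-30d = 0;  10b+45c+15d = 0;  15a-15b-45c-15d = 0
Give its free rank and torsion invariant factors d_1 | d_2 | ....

rank_ℚ(R)=3; free=4−3=1
SNF(R) diag = [5, 15, 15] → torsion [5, 15, 15]

Answer: M ≅ ℤ^1 ⊕ ℤ/5 ⊕ ℤ/15 ⊕ ℤ/15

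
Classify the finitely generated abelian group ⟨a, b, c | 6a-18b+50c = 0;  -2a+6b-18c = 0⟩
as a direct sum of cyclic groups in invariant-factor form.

rank_ℚ(R)=2; free=3−2=1
SNF(R) diag = [2, 4] → torsion [2, 4]

Answer: M ≅ ℤ^1 ⊕ ℤ/2 ⊕ ℤ/4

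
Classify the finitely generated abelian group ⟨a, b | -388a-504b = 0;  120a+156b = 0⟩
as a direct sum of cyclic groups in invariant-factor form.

Answer: M ≅ ℤ/4 ⊕ ℤ/12

Derivation:
rank_ℚ(R)=2; free=2−2=0
SNF(R) diag = [4, 12] → torsion [4, 12]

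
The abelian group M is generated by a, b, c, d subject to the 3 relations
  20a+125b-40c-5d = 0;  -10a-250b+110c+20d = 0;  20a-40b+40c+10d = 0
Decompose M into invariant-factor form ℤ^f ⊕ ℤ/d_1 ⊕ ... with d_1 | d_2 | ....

Answer: M ≅ ℤ^1 ⊕ ℤ/5 ⊕ ℤ/10 ⊕ ℤ/10

Derivation:
rank_ℚ(R)=3; free=4−3=1
SNF(R) diag = [5, 10, 10] → torsion [5, 10, 10]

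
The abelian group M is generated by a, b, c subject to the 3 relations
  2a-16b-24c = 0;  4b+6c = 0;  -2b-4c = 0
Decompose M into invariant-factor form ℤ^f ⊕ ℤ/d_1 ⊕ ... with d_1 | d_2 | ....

rank_ℚ(R)=3; free=3−3=0
SNF(R) diag = [2, 2, 2] → torsion [2, 2, 2]

Answer: M ≅ ℤ/2 ⊕ ℤ/2 ⊕ ℤ/2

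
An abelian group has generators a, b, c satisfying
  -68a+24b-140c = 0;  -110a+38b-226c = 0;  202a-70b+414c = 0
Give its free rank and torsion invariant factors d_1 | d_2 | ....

rank_ℚ(R)=3; free=3−3=0
SNF(R) diag = [2, 4, 8] → torsion [2, 4, 8]

Answer: M ≅ ℤ/2 ⊕ ℤ/4 ⊕ ℤ/8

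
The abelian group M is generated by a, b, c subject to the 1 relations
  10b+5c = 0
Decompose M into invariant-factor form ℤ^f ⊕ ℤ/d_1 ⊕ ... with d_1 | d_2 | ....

rank_ℚ(R)=1; free=3−1=2
SNF(R) diag = [5] → torsion [5]

Answer: M ≅ ℤ^2 ⊕ ℤ/5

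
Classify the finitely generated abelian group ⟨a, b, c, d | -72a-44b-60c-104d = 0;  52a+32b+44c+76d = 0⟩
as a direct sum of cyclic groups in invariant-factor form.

rank_ℚ(R)=2; free=4−2=2
SNF(R) diag = [4, 4] → torsion [4, 4]

Answer: M ≅ ℤ^2 ⊕ ℤ/4 ⊕ ℤ/4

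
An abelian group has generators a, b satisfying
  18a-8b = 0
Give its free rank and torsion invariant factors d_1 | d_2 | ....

rank_ℚ(R)=1; free=2−1=1
SNF(R) diag = [2] → torsion [2]

Answer: M ≅ ℤ^1 ⊕ ℤ/2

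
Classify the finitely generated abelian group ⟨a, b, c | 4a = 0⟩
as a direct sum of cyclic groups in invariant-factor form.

Answer: M ≅ ℤ^2 ⊕ ℤ/4

Derivation:
rank_ℚ(R)=1; free=3−1=2
SNF(R) diag = [4] → torsion [4]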